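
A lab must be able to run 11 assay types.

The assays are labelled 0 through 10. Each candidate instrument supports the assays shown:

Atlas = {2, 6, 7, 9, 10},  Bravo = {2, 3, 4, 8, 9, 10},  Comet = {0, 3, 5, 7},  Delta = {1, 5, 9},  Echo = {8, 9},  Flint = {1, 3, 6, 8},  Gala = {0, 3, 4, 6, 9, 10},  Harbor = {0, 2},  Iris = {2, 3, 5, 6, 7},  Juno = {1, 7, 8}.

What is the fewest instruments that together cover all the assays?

3

Flint and Gala and Iris together: Flint ∪ Gala ∪ Iris = {0, 1, 2, 3, 4, 5, 6, 7, 8, 9, 10} — every assay is covered.
No 2 of the 10 instruments cover everything (all 45 combinations miss at least one assay), so 3 is optimal.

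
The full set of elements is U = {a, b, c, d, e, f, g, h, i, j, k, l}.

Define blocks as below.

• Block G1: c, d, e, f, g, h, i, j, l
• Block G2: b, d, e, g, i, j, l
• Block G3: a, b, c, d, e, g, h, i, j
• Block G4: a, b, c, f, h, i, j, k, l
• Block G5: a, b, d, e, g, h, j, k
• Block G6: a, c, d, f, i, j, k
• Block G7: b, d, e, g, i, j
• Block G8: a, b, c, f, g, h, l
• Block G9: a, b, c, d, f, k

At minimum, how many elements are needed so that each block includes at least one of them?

2

Take T = {d, l}. Each listed block contains at least one of these, so T is a hitting set of size 2.
No single element lies in every block, so at least 2 are needed and 2 is optimal.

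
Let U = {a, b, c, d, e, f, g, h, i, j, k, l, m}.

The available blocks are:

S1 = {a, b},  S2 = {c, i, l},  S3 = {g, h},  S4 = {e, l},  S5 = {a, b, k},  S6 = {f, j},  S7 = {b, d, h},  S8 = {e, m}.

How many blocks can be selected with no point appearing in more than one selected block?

5

S2, S3, S5, S6, S8 are pairwise disjoint (S2={c,i,l}; S3={g,h}; S5={a,b,k}; S6={f,j}; S8={e,m}).
Every remaining block overlaps one of these, and no 6 of the listed blocks are pairwise disjoint, so 5 is the maximum.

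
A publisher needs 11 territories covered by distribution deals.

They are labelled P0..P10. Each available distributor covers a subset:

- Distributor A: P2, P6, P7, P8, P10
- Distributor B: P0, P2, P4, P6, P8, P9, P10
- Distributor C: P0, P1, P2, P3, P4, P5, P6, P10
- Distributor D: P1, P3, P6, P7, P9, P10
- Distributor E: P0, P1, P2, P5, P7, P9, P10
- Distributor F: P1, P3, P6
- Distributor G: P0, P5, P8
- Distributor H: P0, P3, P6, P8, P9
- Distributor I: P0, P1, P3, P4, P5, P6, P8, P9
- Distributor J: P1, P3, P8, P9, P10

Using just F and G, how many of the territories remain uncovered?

Union of F, G = {P0, P1, P3, P5, P6, P8}.
Not covered: P2, P4, P7, P9, P10 — 5 territories.

5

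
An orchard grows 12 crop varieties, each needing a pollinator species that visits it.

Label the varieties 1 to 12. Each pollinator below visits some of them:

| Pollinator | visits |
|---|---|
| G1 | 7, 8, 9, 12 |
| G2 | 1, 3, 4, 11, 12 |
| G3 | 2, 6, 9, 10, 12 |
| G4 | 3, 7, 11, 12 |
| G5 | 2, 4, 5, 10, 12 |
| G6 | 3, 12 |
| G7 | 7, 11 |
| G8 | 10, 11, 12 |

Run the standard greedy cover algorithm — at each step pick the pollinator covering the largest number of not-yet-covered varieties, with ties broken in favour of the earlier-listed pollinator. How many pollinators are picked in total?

4

Greedy: pick G2 (covers 5 new) → pick G3 (covers 4 new) → pick G1 (covers 2 new) → pick G5 (covers 1 new). Total picks: 4.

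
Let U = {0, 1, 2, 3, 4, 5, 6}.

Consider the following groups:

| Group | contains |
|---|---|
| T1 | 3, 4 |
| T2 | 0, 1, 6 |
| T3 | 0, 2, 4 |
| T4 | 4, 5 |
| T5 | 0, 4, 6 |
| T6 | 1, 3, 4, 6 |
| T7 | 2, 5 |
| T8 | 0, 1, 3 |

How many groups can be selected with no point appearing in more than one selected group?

3

T1, T2, T7 are pairwise disjoint (T1={3,4}; T2={0,1,6}; T7={2,5}).
Every remaining group overlaps one of these, and no 4 of the listed groups are pairwise disjoint, so 3 is the maximum.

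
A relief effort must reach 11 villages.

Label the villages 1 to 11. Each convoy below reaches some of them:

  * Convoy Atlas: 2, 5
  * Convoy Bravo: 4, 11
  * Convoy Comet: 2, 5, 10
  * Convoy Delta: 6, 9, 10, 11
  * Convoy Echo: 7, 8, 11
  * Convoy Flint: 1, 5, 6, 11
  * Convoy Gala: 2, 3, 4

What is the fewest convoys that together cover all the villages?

4

Delta and Echo and Flint and Gala together: Delta ∪ Echo ∪ Flint ∪ Gala = {1, 2, 3, 4, 5, 6, 7, 8, 9, 10, 11} — every village is covered.
Only Flint contains 1, so Flint is forced; the remaining 7 villages need at least 3 more convoys (each remaining convoy adds at most 3) — so at least 4 convoys are needed, and 4 is optimal.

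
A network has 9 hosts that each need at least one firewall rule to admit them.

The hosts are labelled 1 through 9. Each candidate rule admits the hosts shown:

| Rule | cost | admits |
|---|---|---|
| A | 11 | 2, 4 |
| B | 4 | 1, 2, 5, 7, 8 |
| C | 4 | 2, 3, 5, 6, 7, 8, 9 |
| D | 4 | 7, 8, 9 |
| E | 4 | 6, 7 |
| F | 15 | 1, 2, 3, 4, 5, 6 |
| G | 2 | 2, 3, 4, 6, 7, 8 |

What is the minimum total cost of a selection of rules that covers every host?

10

B, D, G together cover every host (B ∪ D ∪ G = {1, 2, 3, 4, 5, 6, 7, 8, 9}); total cost 4 + 4 + 2 = 10.
No covering selection has total cost below 10.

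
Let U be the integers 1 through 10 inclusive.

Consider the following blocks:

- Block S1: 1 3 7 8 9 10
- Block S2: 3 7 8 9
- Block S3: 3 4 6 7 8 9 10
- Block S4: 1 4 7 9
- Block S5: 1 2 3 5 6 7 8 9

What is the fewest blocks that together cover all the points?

S3 and S5 together: S3 ∪ S5 = {1, 2, 3, 4, 5, 6, 7, 8, 9, 10} — every point is covered.
No single block has all 10 points (the largest, S5, has 8), so 2 is optimal.

2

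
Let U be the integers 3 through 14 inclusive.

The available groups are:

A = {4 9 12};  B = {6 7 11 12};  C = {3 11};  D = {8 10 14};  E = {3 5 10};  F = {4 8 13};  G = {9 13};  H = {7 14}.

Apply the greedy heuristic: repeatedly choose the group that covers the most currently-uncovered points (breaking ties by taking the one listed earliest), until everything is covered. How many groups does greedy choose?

5

Greedy: pick B (covers 4 new) → pick D (covers 3 new) → pick A (covers 2 new) → pick E (covers 2 new) → pick F (covers 1 new). Total picks: 5.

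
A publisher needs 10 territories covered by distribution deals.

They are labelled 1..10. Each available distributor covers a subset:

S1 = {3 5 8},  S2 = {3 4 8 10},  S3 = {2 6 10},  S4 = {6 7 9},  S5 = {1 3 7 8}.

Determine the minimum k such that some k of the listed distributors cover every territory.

S1 and S2 and S3 and S4 and S5 together: S1 ∪ S2 ∪ S3 ∪ S4 ∪ S5 = {1, 2, 3, 4, 5, 6, 7, 8, 9, 10} — every territory is covered.
No 4 of the 5 distributors cover everything (all 5 combinations miss at least one territory), so 5 is optimal.

5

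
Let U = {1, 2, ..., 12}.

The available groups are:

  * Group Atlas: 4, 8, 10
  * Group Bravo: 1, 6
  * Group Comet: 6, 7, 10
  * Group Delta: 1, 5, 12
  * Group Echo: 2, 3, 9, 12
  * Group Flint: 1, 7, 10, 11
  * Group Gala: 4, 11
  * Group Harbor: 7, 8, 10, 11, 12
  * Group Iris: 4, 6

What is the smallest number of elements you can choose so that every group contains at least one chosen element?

4

H = {1, 4, 6, 12} meets every group (each contains at least one member of H), and |H| = 4.
No choice of 3 elements meets every group, so 4 is the minimum.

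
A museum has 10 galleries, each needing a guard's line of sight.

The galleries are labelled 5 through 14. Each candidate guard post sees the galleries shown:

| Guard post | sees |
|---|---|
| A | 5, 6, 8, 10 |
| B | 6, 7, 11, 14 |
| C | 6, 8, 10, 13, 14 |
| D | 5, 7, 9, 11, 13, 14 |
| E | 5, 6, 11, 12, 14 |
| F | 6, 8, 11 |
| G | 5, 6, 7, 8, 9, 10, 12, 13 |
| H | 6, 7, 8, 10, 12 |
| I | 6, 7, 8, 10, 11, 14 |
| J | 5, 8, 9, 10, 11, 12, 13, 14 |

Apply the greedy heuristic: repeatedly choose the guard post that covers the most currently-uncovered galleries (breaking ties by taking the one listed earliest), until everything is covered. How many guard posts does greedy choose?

2

Greedy: pick G (covers 8 new) → pick B (covers 2 new). Total picks: 2.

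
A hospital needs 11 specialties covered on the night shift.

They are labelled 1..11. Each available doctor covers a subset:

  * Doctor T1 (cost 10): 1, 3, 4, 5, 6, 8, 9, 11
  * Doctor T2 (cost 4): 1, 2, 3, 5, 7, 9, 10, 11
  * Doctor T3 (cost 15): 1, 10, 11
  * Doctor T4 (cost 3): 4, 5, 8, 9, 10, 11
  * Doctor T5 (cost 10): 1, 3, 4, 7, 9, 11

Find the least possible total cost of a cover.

14

T1, T2 together cover every specialty (T1 ∪ T2 = {1, 2, 3, 4, 5, 6, 7, 8, 9, 10, 11}); total cost 10 + 4 = 14.
The greedy pick T2, T4, T1 costs 17; no covering selection beats 14.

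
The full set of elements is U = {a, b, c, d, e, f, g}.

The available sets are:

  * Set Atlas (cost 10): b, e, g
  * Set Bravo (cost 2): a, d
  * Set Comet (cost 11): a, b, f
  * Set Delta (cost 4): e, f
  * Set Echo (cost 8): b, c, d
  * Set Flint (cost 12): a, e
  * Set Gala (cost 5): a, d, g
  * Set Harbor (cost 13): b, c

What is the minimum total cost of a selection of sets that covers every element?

Delta, Echo, Gala together cover every element (Delta ∪ Echo ∪ Gala = {a, b, c, d, e, f, g}); total cost 4 + 8 + 5 = 17.
The greedy pick Bravo, Delta, Echo, Gala costs 19; no covering selection beats 17.

17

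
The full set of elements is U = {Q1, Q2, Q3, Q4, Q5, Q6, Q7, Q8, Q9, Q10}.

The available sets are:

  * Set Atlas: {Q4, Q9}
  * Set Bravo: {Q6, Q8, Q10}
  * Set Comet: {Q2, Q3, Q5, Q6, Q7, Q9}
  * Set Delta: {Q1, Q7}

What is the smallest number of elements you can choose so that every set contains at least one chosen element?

3

The 3 elements {Q7, Q9, Q10} hit every set.
The sets Atlas, Bravo, Delta are pairwise disjoint, so any hitting set needs a separate element for each — at least 3. Hence 3 is optimal.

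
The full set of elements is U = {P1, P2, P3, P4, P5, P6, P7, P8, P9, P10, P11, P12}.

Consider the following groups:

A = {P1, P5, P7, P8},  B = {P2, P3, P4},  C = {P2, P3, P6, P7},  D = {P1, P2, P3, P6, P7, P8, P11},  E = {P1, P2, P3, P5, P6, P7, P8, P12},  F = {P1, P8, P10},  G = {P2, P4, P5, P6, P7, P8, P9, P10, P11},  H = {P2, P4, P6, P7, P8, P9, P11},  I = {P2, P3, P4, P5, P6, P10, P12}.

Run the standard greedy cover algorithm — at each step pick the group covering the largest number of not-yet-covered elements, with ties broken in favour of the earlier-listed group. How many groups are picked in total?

Greedy: pick G (covers 9 new) → pick E (covers 3 new). Total picks: 2.

2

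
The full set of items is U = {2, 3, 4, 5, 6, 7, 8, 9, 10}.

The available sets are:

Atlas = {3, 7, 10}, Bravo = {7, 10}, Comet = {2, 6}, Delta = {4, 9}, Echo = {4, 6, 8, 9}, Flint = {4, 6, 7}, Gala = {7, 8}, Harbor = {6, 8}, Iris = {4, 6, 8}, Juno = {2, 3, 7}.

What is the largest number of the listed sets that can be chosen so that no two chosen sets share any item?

3

Atlas, Delta, Harbor are pairwise disjoint (Atlas={3,7,10}; Delta={4,9}; Harbor={6,8}).
Every remaining set overlaps one of these, and no 4 of the listed sets are pairwise disjoint, so 3 is the maximum.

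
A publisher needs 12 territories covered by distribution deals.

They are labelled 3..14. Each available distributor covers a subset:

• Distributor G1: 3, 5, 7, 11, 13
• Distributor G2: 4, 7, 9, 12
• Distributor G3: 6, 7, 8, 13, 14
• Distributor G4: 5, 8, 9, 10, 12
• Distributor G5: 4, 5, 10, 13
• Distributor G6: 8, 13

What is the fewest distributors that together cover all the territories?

4

Take {G1, G2, G3, G4}. Their union is {3, 4, 5, 6, 7, 8, 9, 10, 11, 12, 13, 14}, which is all 12 territories.
No 3 of the 6 distributors cover everything (all 20 combinations miss at least one territory), so 4 is optimal.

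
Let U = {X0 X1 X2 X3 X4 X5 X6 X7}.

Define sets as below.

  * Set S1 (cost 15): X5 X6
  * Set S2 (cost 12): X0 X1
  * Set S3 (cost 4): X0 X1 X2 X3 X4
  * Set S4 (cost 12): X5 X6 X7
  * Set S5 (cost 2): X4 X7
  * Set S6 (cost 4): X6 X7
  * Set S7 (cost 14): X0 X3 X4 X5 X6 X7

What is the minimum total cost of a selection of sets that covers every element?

16

S3, S4 together cover every element (S3 ∪ S4 = {X0, X1, X2, X3, X4, X5, X6, X7}); total cost 4 + 12 = 16.
The greedy pick S3, S5, S6, S4 costs 22; no covering selection beats 16.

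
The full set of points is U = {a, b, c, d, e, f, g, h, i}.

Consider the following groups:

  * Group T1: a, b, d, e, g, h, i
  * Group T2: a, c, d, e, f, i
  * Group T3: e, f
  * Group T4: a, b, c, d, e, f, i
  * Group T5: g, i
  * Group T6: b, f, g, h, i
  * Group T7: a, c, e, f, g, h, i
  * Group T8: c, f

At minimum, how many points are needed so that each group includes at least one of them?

2

Take T = {f, g}. Each listed group contains at least one of these, so T is a hitting set of size 2.
The groups T1, T8 are pairwise disjoint, so any hitting set needs a separate point for each — at least 2. Hence 2 is optimal.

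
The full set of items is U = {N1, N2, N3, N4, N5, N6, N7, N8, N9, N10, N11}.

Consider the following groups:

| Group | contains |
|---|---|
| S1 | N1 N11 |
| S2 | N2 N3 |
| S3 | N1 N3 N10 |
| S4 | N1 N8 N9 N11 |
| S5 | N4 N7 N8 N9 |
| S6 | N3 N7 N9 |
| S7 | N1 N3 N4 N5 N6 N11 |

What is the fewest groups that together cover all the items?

4

S2, S3, S5, and S7 cover everything between them: the union {N1, N2, N3, N4, N5, N6, N7, N8, N9, N10, N11} is all of U.
No 3 of the 7 groups cover everything (all 35 combinations miss at least one item), so 4 is optimal.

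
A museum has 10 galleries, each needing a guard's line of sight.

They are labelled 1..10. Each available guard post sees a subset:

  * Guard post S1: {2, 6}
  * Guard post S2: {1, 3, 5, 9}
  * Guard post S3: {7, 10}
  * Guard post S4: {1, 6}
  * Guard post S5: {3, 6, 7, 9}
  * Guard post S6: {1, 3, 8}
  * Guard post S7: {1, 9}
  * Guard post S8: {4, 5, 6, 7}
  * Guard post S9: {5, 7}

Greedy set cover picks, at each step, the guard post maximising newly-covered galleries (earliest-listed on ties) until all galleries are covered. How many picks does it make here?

Greedy: pick S2 (covers 4 new) → pick S8 (covers 3 new) → pick S1 (covers 1 new) → pick S3 (covers 1 new) → pick S6 (covers 1 new). Total picks: 5.

5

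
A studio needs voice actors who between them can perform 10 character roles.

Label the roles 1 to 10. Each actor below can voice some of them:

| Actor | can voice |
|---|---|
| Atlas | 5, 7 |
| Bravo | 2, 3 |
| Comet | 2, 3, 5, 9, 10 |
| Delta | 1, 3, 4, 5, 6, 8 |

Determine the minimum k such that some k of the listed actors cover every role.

3

Atlas and Comet and Delta together: Atlas ∪ Comet ∪ Delta = {1, 2, 3, 4, 5, 6, 7, 8, 9, 10} — every role is covered.
Only Delta contains 1, so Delta is forced; the remaining 4 roles need at least 2 more actors (each remaining actor adds at most 3) — so at least 3 actors are needed, and 3 is optimal.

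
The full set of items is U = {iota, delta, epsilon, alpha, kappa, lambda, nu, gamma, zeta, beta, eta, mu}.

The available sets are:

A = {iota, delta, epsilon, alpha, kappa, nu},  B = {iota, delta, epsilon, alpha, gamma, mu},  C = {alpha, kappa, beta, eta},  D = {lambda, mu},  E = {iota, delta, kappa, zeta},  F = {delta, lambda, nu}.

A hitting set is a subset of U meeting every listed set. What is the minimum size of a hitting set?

3

Take H = {delta, lambda, beta}. Each listed set contains at least one of these, so H is a hitting set of size 3.
No choice of 2 items meets every set, so 3 is the minimum.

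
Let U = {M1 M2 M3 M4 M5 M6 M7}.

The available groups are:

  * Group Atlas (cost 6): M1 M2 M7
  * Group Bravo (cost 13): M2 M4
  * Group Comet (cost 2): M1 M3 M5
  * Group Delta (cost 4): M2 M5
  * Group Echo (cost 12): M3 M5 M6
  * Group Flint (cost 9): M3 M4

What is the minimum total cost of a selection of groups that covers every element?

27

Atlas, Echo, Flint together cover every element (Atlas ∪ Echo ∪ Flint = {M1, M2, M3, M4, M5, M6, M7}); total cost 6 + 12 + 9 = 27.
The greedy pick Comet, Atlas, Flint, Echo costs 29; no covering selection beats 27.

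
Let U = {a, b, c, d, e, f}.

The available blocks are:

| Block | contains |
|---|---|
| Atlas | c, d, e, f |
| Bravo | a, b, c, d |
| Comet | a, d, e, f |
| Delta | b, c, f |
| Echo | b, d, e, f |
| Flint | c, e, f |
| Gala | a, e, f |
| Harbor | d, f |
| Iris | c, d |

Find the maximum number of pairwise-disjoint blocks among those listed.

2

Gala, Iris are pairwise disjoint (Gala={a,e,f}; Iris={c,d}).
Every remaining block overlaps one of these, and no 3 of the listed blocks are pairwise disjoint, so 2 is the maximum.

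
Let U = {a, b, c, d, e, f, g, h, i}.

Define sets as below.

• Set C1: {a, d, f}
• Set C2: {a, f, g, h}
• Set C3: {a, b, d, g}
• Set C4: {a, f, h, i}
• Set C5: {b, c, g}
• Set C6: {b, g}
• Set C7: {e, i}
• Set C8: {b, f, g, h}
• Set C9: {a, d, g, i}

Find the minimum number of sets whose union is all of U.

C3 and C5 and C7 and C8 together: C3 ∪ C5 ∪ C7 ∪ C8 = {a, b, c, d, e, f, g, h, i} — every item is covered.
No 3 of the 9 sets cover everything (all 84 combinations miss at least one item), so 4 is optimal.

4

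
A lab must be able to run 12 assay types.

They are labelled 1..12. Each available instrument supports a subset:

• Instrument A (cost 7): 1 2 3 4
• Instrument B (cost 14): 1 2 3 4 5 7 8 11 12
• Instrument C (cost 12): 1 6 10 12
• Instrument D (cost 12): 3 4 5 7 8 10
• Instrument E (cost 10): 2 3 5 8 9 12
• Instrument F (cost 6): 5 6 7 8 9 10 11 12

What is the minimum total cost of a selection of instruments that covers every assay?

13

A, F together cover every assay (A ∪ F = {1, 2, 3, 4, 5, 6, 7, 8, 9, 10, 11, 12}); total cost 7 + 6 = 13.
No covering selection has total cost below 13.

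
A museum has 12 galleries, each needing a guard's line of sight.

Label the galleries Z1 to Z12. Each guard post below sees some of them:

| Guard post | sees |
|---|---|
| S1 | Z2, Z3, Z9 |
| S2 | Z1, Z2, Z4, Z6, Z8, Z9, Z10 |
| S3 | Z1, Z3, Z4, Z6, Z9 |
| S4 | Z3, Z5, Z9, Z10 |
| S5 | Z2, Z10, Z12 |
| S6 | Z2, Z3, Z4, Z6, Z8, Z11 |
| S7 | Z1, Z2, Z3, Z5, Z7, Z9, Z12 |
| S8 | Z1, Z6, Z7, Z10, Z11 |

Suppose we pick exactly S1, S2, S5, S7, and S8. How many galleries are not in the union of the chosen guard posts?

Union of S1, S2, S5, S7, S8 = {Z1, Z2, Z3, Z4, Z5, Z6, Z7, Z8, Z9, Z10, Z11, Z12} — that's every gallery, so 0 are uncovered.

0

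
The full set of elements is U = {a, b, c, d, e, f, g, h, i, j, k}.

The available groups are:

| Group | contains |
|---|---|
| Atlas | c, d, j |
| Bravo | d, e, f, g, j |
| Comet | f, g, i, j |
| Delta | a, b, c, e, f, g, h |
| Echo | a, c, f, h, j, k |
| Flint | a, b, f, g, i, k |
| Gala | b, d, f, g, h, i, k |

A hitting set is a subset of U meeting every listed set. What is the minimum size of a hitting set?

2

The 2 elements {c, g} hit every group.
The groups Atlas, Flint are pairwise disjoint, so any hitting set needs a separate element for each — at least 2. Hence 2 is optimal.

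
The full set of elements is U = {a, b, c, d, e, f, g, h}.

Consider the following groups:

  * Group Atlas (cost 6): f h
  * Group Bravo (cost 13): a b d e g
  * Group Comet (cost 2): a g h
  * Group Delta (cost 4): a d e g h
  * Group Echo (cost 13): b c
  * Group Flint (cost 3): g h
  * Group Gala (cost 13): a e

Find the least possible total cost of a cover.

23

Atlas, Delta, Echo together cover every element (Atlas ∪ Delta ∪ Echo = {a, b, c, d, e, f, g, h}); total cost 6 + 4 + 13 = 23.
The greedy pick Comet, Delta, Atlas, Echo costs 25; no covering selection beats 23.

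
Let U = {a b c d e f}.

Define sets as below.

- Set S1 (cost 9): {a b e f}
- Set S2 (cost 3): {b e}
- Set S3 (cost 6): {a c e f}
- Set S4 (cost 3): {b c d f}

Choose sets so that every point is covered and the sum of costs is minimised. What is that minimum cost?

S3, S4 together cover every point (S3 ∪ S4 = {a, b, c, d, e, f}); total cost 6 + 3 = 9.
The greedy pick S4, S2, S3 costs 12; no covering selection beats 9.

9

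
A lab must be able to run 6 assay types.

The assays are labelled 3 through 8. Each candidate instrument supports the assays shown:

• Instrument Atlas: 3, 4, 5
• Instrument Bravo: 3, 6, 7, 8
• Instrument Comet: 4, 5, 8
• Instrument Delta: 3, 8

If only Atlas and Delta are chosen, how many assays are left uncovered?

2

Union of Atlas, Delta = {3, 4, 5, 8}.
Not covered: 6, 7 — 2 assays.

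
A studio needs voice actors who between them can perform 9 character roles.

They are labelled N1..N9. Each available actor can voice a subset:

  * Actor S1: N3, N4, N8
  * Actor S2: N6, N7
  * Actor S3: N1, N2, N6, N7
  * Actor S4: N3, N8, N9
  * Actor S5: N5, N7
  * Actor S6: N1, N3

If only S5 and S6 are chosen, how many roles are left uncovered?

5

Union of S5, S6 = {N1, N3, N5, N7}.
Not covered: N2, N4, N6, N8, N9 — 5 roles.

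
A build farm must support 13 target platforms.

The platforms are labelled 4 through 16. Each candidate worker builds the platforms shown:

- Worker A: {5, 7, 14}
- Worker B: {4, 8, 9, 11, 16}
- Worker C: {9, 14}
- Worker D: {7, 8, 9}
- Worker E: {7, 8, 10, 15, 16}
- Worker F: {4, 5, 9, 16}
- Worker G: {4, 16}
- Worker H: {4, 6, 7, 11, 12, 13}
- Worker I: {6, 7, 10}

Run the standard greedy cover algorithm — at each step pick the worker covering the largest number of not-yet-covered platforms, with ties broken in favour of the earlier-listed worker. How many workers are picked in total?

Greedy: pick H (covers 6 new) → pick E (covers 4 new) → pick A (covers 2 new) → pick B (covers 1 new). Total picks: 4.

4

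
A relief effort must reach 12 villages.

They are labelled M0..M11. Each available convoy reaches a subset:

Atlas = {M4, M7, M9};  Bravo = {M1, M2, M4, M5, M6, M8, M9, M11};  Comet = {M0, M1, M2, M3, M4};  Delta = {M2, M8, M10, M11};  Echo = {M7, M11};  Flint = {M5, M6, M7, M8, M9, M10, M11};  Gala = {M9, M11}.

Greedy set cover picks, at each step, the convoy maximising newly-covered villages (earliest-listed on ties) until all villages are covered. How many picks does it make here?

Greedy: pick Bravo (covers 8 new) → pick Comet (covers 2 new) → pick Flint (covers 2 new). Total picks: 3.
(The true minimum cover uses only 2 convoys, so greedy is not optimal here.)

3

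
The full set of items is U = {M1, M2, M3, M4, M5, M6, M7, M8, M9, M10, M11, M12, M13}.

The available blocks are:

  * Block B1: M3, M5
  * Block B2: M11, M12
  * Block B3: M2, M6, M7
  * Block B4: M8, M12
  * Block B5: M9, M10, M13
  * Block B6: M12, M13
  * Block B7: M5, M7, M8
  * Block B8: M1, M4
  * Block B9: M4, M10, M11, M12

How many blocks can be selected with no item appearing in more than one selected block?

B1, B3, B4, B5, B8 are pairwise disjoint (B1={M3,M5}; B3={M2,M6,M7}; B4={M8,M12}; B5={M9,M10,M13}; B8={M1,M4}).
Every remaining block overlaps one of these, and no 6 of the listed blocks are pairwise disjoint, so 5 is the maximum.

5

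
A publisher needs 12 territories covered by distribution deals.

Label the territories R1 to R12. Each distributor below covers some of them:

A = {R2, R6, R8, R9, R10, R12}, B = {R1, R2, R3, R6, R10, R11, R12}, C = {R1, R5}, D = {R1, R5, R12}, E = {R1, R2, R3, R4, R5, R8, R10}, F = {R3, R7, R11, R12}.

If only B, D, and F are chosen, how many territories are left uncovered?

3

Union of B, D, F = {R1, R2, R3, R5, R6, R7, R10, R11, R12}.
Not covered: R4, R8, R9 — 3 territories.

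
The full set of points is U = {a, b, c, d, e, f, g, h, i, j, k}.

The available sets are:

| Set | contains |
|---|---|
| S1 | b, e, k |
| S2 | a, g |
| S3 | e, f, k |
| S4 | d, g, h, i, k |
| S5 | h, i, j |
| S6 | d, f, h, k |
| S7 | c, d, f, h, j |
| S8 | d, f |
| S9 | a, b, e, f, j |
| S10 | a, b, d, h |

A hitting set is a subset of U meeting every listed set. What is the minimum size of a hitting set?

4

Take T = {a, d, j, k}. Each listed set contains at least one of these, so T is a hitting set of size 4.
The sets S1, S2, S5, S8 are pairwise disjoint, so any hitting set needs a separate point for each — at least 4. Hence 4 is optimal.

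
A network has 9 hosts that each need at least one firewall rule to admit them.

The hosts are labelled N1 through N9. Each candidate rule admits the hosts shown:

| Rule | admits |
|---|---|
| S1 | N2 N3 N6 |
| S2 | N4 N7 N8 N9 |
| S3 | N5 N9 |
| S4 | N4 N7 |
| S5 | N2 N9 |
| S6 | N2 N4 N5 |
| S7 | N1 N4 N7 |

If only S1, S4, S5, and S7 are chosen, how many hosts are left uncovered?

Union of S1, S4, S5, S7 = {N1, N2, N3, N4, N6, N7, N9}.
Not covered: N5, N8 — 2 hosts.

2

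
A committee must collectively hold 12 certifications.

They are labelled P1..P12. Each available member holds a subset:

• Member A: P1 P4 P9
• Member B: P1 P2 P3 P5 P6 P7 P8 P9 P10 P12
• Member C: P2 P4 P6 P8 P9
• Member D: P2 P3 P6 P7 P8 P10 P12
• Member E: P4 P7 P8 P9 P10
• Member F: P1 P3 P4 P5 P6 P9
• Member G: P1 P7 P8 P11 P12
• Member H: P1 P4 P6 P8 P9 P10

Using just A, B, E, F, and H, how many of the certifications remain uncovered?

1

Union of A, B, E, F, H = {P1, P2, P3, P4, P5, P6, P7, P8, P9, P10, P12}.
Not covered: P11 — 1 certification.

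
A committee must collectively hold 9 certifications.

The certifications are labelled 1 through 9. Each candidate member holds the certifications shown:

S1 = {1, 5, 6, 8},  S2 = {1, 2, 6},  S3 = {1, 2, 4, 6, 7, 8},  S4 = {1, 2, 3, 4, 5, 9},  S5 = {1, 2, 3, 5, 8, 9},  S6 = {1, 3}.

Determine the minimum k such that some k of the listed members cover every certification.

Take {S3, S4}. Their union is {1, 2, 3, 4, 5, 6, 7, 8, 9}, which is all 9 certifications.
No single member has all 9 certifications (the largest, S3, has 6), so 2 is optimal.

2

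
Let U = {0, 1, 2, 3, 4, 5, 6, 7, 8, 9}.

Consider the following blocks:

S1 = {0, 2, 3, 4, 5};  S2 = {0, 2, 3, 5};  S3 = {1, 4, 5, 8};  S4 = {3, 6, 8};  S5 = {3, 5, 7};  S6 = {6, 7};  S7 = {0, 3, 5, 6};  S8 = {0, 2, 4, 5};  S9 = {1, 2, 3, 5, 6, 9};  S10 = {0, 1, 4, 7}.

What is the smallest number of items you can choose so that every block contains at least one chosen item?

3

H = {5, 6, 7} meets every block (each contains at least one member of H), and |H| = 3.
No choice of 2 items meets every block, so 3 is the minimum.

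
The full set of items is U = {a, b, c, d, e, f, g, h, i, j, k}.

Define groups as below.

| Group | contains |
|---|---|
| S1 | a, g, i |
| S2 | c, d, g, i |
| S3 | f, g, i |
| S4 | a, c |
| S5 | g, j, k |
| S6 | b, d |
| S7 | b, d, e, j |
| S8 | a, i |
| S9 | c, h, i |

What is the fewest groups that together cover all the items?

S3 and S5 and S7 and S8 and S9 together: S3 ∪ S5 ∪ S7 ∪ S8 ∪ S9 = {a, b, c, d, e, f, g, h, i, j, k} — every item is covered.
No 4 of the 9 groups cover everything (all 126 combinations miss at least one item), so 5 is optimal.

5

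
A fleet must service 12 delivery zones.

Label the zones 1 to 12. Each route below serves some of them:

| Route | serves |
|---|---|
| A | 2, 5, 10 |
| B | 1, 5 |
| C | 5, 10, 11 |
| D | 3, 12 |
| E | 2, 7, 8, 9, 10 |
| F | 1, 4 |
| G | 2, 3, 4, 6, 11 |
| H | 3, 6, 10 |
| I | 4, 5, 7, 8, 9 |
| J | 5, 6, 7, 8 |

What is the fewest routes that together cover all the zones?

4

B and D and E and G together: B ∪ D ∪ E ∪ G = {1, 2, 3, 4, 5, 6, 7, 8, 9, 10, 11, 12} — every zone is covered.
No 3 of the 10 routes cover everything (all 120 combinations miss at least one zone), so 4 is optimal.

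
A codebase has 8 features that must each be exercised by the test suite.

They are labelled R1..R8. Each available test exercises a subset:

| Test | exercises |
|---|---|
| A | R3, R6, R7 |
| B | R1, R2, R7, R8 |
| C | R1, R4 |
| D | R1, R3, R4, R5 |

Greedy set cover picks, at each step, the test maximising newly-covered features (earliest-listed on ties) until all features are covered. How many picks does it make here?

3

Greedy: pick B (covers 4 new) → pick D (covers 3 new) → pick A (covers 1 new). Total picks: 3.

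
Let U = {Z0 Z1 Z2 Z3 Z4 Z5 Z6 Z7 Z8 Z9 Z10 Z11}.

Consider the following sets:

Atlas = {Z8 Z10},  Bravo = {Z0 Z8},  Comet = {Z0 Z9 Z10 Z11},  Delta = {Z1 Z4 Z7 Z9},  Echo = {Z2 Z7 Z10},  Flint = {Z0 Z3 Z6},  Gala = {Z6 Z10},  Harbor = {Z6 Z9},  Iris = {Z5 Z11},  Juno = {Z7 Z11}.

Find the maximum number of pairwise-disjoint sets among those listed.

Bravo, Echo, Harbor, Iris are pairwise disjoint (Bravo={Z0,Z8}; Echo={Z2,Z7,Z10}; Harbor={Z6,Z9}; Iris={Z5,Z11}).
Every remaining set overlaps one of these, and no 5 of the listed sets are pairwise disjoint, so 4 is the maximum.

4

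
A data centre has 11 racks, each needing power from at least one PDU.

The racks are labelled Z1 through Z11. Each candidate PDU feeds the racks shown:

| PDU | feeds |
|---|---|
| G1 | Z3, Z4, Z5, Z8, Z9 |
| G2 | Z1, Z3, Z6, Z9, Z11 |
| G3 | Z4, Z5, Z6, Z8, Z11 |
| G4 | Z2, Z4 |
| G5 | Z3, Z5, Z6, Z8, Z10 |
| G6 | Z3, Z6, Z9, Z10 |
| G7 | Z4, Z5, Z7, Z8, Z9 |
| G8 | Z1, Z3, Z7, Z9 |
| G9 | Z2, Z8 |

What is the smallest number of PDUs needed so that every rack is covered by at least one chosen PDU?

4

G2 and G4 and G5 and G7 together: G2 ∪ G4 ∪ G5 ∪ G7 = {Z1, Z2, Z3, Z4, Z5, Z6, Z7, Z8, Z9, Z10, Z11} — every rack is covered.
No 3 of the 9 PDUs cover everything (all 84 combinations miss at least one rack), so 4 is optimal.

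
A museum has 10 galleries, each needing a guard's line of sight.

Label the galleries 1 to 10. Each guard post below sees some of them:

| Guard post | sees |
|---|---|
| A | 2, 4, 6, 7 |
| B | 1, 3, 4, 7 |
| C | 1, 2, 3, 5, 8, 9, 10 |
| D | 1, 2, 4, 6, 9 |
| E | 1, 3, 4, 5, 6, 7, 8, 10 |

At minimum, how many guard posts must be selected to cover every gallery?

2

Take {C, E}. Their union is {1, 2, 3, 4, 5, 6, 7, 8, 9, 10}, which is all 10 galleries.
No single guard post has all 10 galleries (the largest, E, has 8), so 2 is optimal.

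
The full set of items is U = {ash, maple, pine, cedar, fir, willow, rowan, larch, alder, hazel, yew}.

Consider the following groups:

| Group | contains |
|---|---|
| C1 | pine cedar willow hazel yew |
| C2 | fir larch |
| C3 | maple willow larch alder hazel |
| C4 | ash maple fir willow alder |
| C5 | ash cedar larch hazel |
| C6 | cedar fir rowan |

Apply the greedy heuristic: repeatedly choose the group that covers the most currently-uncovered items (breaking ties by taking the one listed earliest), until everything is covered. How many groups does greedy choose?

4

Greedy: pick C1 (covers 5 new) → pick C4 (covers 4 new) → pick C2 (covers 1 new) → pick C6 (covers 1 new). Total picks: 4.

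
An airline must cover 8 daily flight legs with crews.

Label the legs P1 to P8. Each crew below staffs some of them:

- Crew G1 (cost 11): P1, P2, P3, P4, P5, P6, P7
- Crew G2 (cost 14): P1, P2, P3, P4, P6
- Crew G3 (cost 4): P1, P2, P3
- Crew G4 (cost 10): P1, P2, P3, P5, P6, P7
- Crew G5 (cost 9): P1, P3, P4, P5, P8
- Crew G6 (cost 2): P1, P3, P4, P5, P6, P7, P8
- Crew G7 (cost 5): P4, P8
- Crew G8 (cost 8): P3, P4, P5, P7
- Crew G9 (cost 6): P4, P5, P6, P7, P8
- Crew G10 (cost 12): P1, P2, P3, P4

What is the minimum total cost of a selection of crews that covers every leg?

6

G3, G6 together cover every leg (G3 ∪ G6 = {P1, P2, P3, P4, P5, P6, P7, P8}); total cost 4 + 2 = 6.
No covering selection has total cost below 6.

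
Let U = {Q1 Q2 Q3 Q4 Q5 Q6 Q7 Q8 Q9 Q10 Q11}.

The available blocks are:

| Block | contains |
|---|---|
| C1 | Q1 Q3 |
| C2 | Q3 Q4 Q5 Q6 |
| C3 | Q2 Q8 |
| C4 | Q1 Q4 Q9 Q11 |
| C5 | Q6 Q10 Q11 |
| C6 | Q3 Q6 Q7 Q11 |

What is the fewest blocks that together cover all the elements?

Take {C2, C3, C4, C5, C6}. Their union is {Q1, Q2, Q3, Q4, Q5, Q6, Q7, Q8, Q9, Q10, Q11}, which is all 11 elements.
No 4 of the 6 blocks cover everything (all 15 combinations miss at least one element), so 5 is optimal.

5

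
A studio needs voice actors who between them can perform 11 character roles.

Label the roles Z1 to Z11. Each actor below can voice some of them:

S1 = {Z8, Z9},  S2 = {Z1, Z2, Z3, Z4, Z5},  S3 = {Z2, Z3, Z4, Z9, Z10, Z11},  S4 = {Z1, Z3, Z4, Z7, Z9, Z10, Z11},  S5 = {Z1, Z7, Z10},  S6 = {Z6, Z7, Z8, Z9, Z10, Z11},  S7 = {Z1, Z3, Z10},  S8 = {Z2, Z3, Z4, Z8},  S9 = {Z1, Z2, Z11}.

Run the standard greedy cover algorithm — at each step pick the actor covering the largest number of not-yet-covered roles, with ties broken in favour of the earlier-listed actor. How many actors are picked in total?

Greedy: pick S4 (covers 7 new) → pick S2 (covers 2 new) → pick S6 (covers 2 new). Total picks: 3.
(The true minimum cover uses only 2 actors, so greedy is not optimal here.)

3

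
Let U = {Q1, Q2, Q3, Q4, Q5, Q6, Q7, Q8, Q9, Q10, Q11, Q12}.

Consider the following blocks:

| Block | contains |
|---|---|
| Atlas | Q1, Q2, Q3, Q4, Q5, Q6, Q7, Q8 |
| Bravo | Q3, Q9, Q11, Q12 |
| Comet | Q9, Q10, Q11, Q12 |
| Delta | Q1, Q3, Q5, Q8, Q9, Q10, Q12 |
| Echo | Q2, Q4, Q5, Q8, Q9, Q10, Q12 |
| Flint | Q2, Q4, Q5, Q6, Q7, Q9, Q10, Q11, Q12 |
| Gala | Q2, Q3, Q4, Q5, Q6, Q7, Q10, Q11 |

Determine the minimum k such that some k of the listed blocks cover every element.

2

Take {Atlas, Flint}. Their union is {Q1, Q2, Q3, Q4, Q5, Q6, Q7, Q8, Q9, Q10, Q11, Q12}, which is all 12 elements.
No single block has all 12 elements (the largest, Flint, has 9), so 2 is optimal.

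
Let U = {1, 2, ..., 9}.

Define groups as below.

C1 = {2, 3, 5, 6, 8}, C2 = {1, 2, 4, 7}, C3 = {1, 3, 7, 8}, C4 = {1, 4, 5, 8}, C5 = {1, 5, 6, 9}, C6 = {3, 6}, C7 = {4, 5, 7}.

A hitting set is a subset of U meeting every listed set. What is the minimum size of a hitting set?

Take H = {1, 3, 5}. Each listed group contains at least one of these, so H is a hitting set of size 3.
No choice of 2 items meets every group, so 3 is the minimum.

3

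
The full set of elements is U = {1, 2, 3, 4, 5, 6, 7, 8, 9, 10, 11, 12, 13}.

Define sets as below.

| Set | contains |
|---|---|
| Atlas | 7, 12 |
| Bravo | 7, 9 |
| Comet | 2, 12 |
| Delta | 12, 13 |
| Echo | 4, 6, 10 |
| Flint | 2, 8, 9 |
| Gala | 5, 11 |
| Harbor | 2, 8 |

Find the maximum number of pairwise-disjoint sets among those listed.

Bravo, Delta, Echo, Gala, Harbor are pairwise disjoint (Bravo={7,9}; Delta={12,13}; Echo={4,6,10}; Gala={5,11}; Harbor={2,8}).
Every remaining set overlaps one of these, and no 6 of the listed sets are pairwise disjoint, so 5 is the maximum.

5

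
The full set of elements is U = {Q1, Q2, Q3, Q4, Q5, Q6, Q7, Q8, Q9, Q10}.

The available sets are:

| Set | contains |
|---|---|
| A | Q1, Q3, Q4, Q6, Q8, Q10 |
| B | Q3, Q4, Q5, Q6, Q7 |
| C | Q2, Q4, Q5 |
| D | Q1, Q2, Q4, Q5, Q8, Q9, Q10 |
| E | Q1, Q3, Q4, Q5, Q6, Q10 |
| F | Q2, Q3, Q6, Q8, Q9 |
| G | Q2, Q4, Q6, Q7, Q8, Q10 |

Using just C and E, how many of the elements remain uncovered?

Union of C, E = {Q1, Q2, Q3, Q4, Q5, Q6, Q10}.
Not covered: Q7, Q8, Q9 — 3 elements.

3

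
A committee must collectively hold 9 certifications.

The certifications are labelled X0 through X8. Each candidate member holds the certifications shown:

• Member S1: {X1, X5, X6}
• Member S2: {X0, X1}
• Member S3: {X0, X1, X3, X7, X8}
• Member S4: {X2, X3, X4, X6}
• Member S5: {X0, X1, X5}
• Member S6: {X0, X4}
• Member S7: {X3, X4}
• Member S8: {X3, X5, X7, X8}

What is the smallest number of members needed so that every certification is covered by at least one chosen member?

3

Take {S3, S4, S5}. Their union is {X0, X1, X2, X3, X4, X5, X6, X7, X8}, which is all 9 certifications.
Only S4 contains X2, so S4 is forced; the remaining 5 certifications need at least 2 more members (each remaining member adds at most 4) — so at least 3 members are needed, and 3 is optimal.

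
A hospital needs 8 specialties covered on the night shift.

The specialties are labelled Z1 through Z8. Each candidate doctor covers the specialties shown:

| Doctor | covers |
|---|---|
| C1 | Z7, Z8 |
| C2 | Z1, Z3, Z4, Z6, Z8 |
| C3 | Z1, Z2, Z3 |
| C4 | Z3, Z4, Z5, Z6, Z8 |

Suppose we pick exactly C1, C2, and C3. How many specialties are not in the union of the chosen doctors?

1

Union of C1, C2, C3 = {Z1, Z2, Z3, Z4, Z6, Z7, Z8}.
Not covered: Z5 — 1 specialty.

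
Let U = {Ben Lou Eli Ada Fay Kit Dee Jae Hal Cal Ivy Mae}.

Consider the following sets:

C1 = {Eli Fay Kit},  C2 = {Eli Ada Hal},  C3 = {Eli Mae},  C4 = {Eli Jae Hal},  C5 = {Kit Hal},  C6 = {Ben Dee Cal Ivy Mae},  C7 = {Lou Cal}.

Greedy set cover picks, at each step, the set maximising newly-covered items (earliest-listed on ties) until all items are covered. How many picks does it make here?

Greedy: pick C6 (covers 5 new) → pick C1 (covers 3 new) → pick C2 (covers 2 new) → pick C4 (covers 1 new) → pick C7 (covers 1 new). Total picks: 5.

5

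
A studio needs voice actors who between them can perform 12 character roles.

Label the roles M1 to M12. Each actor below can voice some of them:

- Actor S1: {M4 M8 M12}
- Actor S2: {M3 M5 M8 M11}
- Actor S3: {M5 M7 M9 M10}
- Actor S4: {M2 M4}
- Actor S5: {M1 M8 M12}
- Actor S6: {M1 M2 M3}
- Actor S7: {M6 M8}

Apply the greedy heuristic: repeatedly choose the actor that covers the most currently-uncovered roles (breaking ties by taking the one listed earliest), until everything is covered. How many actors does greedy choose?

5

Greedy: pick S2 (covers 4 new) → pick S3 (covers 3 new) → pick S1 (covers 2 new) → pick S6 (covers 2 new) → pick S7 (covers 1 new). Total picks: 5.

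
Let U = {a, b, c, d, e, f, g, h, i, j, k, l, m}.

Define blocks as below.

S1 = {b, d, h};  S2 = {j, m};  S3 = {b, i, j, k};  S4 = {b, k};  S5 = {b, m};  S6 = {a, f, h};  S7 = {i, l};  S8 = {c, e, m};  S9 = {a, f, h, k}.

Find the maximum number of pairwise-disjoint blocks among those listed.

S2, S4, S6, S7 are pairwise disjoint (S2={j,m}; S4={b,k}; S6={a,f,h}; S7={i,l}).
Every remaining block overlaps one of these, and no 5 of the listed blocks are pairwise disjoint, so 4 is the maximum.

4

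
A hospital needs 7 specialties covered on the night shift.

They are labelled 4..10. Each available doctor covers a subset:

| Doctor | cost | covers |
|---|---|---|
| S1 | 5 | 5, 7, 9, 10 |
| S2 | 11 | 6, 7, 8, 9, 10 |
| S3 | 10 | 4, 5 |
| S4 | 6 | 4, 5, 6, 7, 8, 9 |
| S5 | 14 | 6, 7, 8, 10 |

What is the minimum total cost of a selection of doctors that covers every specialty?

S1, S4 together cover every specialty (S1 ∪ S4 = {4, 5, 6, 7, 8, 9, 10}); total cost 5 + 6 = 11.
No covering selection has total cost below 11.

11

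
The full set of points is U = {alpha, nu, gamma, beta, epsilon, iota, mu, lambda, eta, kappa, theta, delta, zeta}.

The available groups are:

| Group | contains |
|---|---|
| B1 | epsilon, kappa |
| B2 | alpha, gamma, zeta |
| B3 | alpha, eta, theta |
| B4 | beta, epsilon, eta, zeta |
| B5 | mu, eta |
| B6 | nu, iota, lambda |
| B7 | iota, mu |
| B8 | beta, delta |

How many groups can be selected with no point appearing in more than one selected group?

5

B1, B2, B5, B6, B8 are pairwise disjoint (B1={epsilon,kappa}; B2={alpha,gamma,zeta}; B5={mu,eta}; B6={nu,iota,lambda}; B8={beta,delta}).
Every remaining group overlaps one of these, and no 6 of the listed groups are pairwise disjoint, so 5 is the maximum.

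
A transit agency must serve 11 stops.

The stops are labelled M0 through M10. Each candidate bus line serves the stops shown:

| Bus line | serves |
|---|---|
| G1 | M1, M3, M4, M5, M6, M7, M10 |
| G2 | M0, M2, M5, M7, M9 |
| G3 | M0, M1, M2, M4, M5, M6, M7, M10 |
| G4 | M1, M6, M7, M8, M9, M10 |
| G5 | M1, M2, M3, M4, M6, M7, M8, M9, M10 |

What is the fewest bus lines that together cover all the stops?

G3 and G5 together: G3 ∪ G5 = {M0, M1, M2, M3, M4, M5, M6, M7, M8, M9, M10} — every stop is covered.
No single bus line has all 11 stops (the largest, G5, has 9), so 2 is optimal.

2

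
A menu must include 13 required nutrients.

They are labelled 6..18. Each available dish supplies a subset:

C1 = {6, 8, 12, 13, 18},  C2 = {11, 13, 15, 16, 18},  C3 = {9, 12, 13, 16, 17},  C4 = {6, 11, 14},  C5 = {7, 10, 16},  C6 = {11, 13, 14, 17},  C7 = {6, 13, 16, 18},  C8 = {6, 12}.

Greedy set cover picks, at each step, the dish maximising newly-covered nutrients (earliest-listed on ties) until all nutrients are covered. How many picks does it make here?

5

Greedy: pick C1 (covers 5 new) → pick C2 (covers 3 new) → pick C3 (covers 2 new) → pick C5 (covers 2 new) → pick C4 (covers 1 new). Total picks: 5.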